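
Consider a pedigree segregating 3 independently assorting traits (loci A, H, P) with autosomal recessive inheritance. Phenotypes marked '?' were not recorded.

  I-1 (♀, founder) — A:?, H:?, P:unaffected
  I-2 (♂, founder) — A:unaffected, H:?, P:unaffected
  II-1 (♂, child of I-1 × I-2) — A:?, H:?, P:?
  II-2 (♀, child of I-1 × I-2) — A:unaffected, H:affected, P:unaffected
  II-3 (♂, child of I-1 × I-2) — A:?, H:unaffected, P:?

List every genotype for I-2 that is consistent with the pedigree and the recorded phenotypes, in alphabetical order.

I-2 ∈ {AA Hh PP, AA Hh Pp, AA hh PP, AA hh Pp, Aa Hh PP, Aa Hh Pp, Aa hh PP, Aa hh Pp}

A/I-1 ? ·: AA|Aa|aa
A/I-2 un ·: AA|Aa
A/II-1 ? I-1×I-2: AA|Aa|aa
A/II-2 un I-1×I-2: AA|Aa
A/II-3 ? I-1×I-2: AA|Aa|aa
⇒ A over [I-1,I-2,II-1,II-2,II-3]: 40 consistent
H/I-1 ? ·: Hh|hh
H/I-2 ? ·: Hh|hh
H/II-1 ? I-1×I-2: HH|Hh|hh
H/II-2 aff I-1×I-2: hh
H/II-3 un I-1×I-2: HH|Hh
⇒ H over [I-1,I-2,II-1,II-2,II-3]: 10 consistent
P/I-1 un ·: PP|Pp
P/I-2 un ·: PP|Pp
P/II-1 ? I-1×I-2: PP|Pp|pp
P/II-2 un I-1×I-2: PP|Pp
P/II-3 ? I-1×I-2: PP|Pp|pp
⇒ P over [I-1,I-2,II-1,II-2,II-3]: 35 consistent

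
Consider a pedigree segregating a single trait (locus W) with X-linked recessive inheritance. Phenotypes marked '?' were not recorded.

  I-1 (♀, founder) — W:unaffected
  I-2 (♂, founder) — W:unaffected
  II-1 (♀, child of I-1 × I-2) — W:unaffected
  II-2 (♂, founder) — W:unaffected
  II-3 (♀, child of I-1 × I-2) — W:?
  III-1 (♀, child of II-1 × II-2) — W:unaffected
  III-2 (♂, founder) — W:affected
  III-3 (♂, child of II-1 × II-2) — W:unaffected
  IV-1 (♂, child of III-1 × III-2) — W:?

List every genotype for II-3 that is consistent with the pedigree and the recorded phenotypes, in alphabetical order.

W/I-1 un ·: X^WX^W|X^WX^w
W/I-2 un ·: X^WY
W/II-1 un I-1×I-2: X^WX^W|X^WX^w
W/II-2 un ·: X^WY
W/II-3 ? I-1×I-2: X^WX^W|X^WX^w
W/III-1 un II-1×II-2: X^WX^W|X^WX^w
W/III-2 aff ·: X^wY
W/III-3 un II-1×II-2: X^WY
W/IV-1 ? III-1×III-2: X^WY|X^wY
⇒ W over [I-1,I-2,II-1,II-2,II-3,III-1,III-2,III-3,IV-1]: 9 consistent

II-3 ∈ {X^WX^W, X^WX^w}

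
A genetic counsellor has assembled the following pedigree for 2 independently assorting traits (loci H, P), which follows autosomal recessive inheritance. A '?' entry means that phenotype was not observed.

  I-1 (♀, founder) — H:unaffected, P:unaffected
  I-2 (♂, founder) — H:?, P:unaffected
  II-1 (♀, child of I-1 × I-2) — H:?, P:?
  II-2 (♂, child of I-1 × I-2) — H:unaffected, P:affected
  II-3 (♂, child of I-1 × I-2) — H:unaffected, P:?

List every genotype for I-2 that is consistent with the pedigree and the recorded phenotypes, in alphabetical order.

I-2 ∈ {HH Pp, Hh Pp, hh Pp}

H/I-1 un ·: HH|Hh
H/I-2 ? ·: HH|Hh|hh
H/II-1 ? I-1×I-2: HH|Hh|hh
H/II-2 un I-1×I-2: HH|Hh
H/II-3 un I-1×I-2: HH|Hh
⇒ H over [I-1,I-2,II-1,II-2,II-3]: 32 consistent
P/I-1 un ·: Pp
P/I-2 un ·: Pp
P/II-1 ? I-1×I-2: PP|Pp|pp
P/II-2 aff I-1×I-2: pp
P/II-3 ? I-1×I-2: PP|Pp|pp
⇒ P over [I-1,I-2,II-1,II-2,II-3]: 9 consistent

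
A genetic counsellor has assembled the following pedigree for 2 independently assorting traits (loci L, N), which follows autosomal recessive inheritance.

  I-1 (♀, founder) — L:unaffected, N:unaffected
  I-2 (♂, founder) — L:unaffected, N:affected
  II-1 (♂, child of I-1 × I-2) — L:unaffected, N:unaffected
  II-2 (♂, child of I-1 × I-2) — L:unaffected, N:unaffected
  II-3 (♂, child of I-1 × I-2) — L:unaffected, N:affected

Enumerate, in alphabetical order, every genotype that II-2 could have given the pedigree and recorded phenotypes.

L/I-1 un ·: LL|Ll
L/I-2 un ·: LL|Ll
L/II-1 un I-1×I-2: LL|Ll
L/II-2 un I-1×I-2: LL|Ll
L/II-3 un I-1×I-2: LL|Ll
⇒ L over [I-1,I-2,II-1,II-2,II-3]: 25 consistent
N/I-1 un ·: Nn
N/I-2 aff ·: nn
N/II-1 un I-1×I-2: Nn
N/II-2 un I-1×I-2: Nn
N/II-3 aff I-1×I-2: nn
⇒ N over [I-1,I-2,II-1,II-2,II-3]: 1 consistent

II-2 ∈ {LL Nn, Ll Nn}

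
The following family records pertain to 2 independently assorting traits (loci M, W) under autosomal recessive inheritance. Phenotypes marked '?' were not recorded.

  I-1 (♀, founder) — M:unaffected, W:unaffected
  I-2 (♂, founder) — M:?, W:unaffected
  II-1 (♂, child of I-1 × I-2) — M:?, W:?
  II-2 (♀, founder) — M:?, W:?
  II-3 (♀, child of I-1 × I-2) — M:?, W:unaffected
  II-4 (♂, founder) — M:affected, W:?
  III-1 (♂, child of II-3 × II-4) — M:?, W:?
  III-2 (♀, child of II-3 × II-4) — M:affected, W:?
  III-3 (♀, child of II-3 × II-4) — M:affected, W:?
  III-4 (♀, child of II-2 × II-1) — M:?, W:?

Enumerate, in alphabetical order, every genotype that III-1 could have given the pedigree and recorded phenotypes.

III-1 ∈ {Mm WW, Mm Ww, Mm ww, mm WW, mm Ww, mm ww}

M/I-1 un ·: MM|Mm
M/I-2 ? ·: MM|Mm|mm
M/II-1 ? I-1×I-2: MM|Mm|mm
M/II-2 ? ·: MM|Mm|mm
M/II-3 ? I-1×I-2: Mm|mm
M/II-4 aff ·: mm
M/III-1 ? II-3×II-4: Mm|mm
M/III-2 aff II-3×II-4: mm
M/III-3 aff II-3×II-4: mm
M/III-4 ? II-2×II-1: MM|Mm|mm
⇒ M over [I-1,I-2,II-1,II-2,II-3,II-4,III-1,III-2,III-3,III-4]: 136 consistent
W/I-1 un ·: WW|Ww
W/I-2 un ·: WW|Ww
W/II-1 ? I-1×I-2: WW|Ww|ww
W/II-2 ? ·: WW|Ww|ww
W/II-3 un I-1×I-2: WW|Ww
W/II-4 ? ·: WW|Ww|ww
W/III-1 ? II-3×II-4: WW|Ww|ww
W/III-2 ? II-3×II-4: WW|Ww|ww
W/III-3 ? II-3×II-4: WW|Ww|ww
W/III-4 ? II-2×II-1: WW|Ww|ww
⇒ W over [I-1,I-2,II-1,II-2,II-3,II-4,III-1,III-2,III-3,III-4]: 2001 consistent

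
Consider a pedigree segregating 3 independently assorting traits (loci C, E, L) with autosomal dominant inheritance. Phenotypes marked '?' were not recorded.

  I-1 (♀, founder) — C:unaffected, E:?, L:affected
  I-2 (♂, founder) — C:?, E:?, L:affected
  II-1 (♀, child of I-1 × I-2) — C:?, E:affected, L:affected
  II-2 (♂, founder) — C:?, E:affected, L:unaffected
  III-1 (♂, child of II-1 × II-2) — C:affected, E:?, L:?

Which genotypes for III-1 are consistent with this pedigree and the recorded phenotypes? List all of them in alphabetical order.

III-1 ∈ {CC EE Ll, CC EE ll, CC Ee Ll, CC Ee ll, CC ee Ll, CC ee ll, Cc EE Ll, Cc EE ll, Cc Ee Ll, Cc Ee ll, Cc ee Ll, Cc ee ll}

C/I-1 un ·: cc
C/I-2 ? ·: cc|Cc|CC
C/II-1 ? I-1×I-2: cc|Cc
C/II-2 ? ·: cc|Cc|CC
C/III-1 aff II-1×II-2: Cc|CC
⇒ C over [I-1,I-2,II-1,II-2,III-1]: 14 consistent
E/I-1 ? ·: ee|Ee|EE
E/I-2 ? ·: ee|Ee|EE
E/II-1 aff I-1×I-2: Ee|EE
E/II-2 aff ·: Ee|EE
E/III-1 ? II-1×II-2: ee|Ee|EE
⇒ E over [I-1,I-2,II-1,II-2,III-1]: 47 consistent
L/I-1 aff ·: Ll|LL
L/I-2 aff ·: Ll|LL
L/II-1 aff I-1×I-2: Ll|LL
L/II-2 un ·: ll
L/III-1 ? II-1×II-2: ll|Ll
⇒ L over [I-1,I-2,II-1,II-2,III-1]: 10 consistent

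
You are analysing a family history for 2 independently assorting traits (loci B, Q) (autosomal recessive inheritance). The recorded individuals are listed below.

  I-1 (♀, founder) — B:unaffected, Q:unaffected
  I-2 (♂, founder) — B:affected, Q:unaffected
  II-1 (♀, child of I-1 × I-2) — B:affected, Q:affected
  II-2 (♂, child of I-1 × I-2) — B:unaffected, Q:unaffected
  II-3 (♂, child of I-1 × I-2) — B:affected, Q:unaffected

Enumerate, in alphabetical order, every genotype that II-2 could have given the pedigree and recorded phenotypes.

B/I-1 un ·: Bb
B/I-2 aff ·: bb
B/II-1 aff I-1×I-2: bb
B/II-2 un I-1×I-2: Bb
B/II-3 aff I-1×I-2: bb
⇒ B over [I-1,I-2,II-1,II-2,II-3]: 1 consistent
Q/I-1 un ·: Qq
Q/I-2 un ·: Qq
Q/II-1 aff I-1×I-2: qq
Q/II-2 un I-1×I-2: QQ|Qq
Q/II-3 un I-1×I-2: QQ|Qq
⇒ Q over [I-1,I-2,II-1,II-2,II-3]: 4 consistent

II-2 ∈ {Bb QQ, Bb Qq}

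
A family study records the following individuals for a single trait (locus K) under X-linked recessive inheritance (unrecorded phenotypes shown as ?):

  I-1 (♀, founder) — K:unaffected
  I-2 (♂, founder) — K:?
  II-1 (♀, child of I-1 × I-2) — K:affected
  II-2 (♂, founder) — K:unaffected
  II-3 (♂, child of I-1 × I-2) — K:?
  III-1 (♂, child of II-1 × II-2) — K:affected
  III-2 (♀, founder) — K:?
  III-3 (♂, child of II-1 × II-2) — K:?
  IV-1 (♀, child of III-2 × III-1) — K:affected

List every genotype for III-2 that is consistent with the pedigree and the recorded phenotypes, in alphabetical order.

III-2 ∈ {X^KX^k, X^kX^k}

K/I-1 un ·: X^KX^k
K/I-2 ? ·: X^kY
K/II-1 aff I-1×I-2: X^kX^k
K/II-2 un ·: X^KY
K/II-3 ? I-1×I-2: X^KY|X^kY
K/III-1 aff II-1×II-2: X^kY
K/III-2 ? ·: X^KX^k|X^kX^k
K/III-3 ? II-1×II-2: X^kY
K/IV-1 aff III-2×III-1: X^kX^k
⇒ K over [I-1,I-2,II-1,II-2,II-3,III-1,III-2,III-3,IV-1]: 4 consistent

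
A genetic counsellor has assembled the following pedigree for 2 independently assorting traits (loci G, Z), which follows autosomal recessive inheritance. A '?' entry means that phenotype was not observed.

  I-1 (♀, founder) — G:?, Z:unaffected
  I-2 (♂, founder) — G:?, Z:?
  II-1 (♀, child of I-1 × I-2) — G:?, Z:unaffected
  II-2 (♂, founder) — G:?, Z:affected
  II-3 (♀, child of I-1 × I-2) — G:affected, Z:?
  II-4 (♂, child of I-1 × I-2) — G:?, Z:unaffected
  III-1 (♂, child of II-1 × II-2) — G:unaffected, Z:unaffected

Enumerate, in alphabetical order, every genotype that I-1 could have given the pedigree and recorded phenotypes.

I-1 ∈ {Gg ZZ, Gg Zz, gg ZZ, gg Zz}

G/I-1 ? ·: Gg|gg
G/I-2 ? ·: Gg|gg
G/II-1 ? I-1×I-2: GG|Gg|gg
G/II-2 ? ·: GG|Gg|gg
G/II-3 aff I-1×I-2: gg
G/II-4 ? I-1×I-2: GG|Gg|gg
G/III-1 un II-1×II-2: GG|Gg
⇒ G over [I-1,I-2,II-1,II-2,II-3,II-4,III-1]: 63 consistent
Z/I-1 un ·: ZZ|Zz
Z/I-2 ? ·: ZZ|Zz|zz
Z/II-1 un I-1×I-2: ZZ|Zz
Z/II-2 aff ·: zz
Z/II-3 ? I-1×I-2: ZZ|Zz|zz
Z/II-4 un I-1×I-2: ZZ|Zz
Z/III-1 un II-1×II-2: Zz
⇒ Z over [I-1,I-2,II-1,II-2,II-3,II-4,III-1]: 32 consistent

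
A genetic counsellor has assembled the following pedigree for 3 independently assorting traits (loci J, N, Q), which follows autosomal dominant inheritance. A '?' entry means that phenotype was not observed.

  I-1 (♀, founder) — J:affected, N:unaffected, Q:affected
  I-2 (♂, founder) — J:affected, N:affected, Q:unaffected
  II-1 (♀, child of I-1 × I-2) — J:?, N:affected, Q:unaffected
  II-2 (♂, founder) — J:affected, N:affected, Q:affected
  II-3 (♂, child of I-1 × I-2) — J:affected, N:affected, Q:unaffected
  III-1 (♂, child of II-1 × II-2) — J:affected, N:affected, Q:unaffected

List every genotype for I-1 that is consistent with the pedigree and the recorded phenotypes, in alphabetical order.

J/I-1 aff ·: Jj|JJ
J/I-2 aff ·: Jj|JJ
J/II-1 ? I-1×I-2: jj|Jj|JJ
J/II-2 aff ·: Jj|JJ
J/II-3 aff I-1×I-2: Jj|JJ
J/III-1 aff II-1×II-2: Jj|JJ
⇒ J over [I-1,I-2,II-1,II-2,II-3,III-1]: 49 consistent
N/I-1 un ·: nn
N/I-2 aff ·: Nn|NN
N/II-1 aff I-1×I-2: Nn
N/II-2 aff ·: Nn|NN
N/II-3 aff I-1×I-2: Nn
N/III-1 aff II-1×II-2: Nn|NN
⇒ N over [I-1,I-2,II-1,II-2,II-3,III-1]: 8 consistent
Q/I-1 aff ·: Qq
Q/I-2 un ·: qq
Q/II-1 un I-1×I-2: qq
Q/II-2 aff ·: Qq
Q/II-3 un I-1×I-2: qq
Q/III-1 un II-1×II-2: qq
⇒ Q over [I-1,I-2,II-1,II-2,II-3,III-1]: 1 consistent

I-1 ∈ {JJ nn Qq, Jj nn Qq}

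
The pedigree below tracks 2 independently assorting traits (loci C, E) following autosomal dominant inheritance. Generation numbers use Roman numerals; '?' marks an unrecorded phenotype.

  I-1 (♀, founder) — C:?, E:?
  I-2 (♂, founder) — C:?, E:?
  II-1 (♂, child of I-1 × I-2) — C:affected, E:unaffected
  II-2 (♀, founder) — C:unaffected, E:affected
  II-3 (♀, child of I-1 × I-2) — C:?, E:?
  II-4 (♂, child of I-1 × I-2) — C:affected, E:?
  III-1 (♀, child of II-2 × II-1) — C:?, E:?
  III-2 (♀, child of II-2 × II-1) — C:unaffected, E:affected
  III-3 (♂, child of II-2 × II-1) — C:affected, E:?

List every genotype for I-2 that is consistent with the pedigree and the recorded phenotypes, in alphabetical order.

I-2 ∈ {CC Ee, CC ee, Cc Ee, Cc ee, cc Ee, cc ee}

C/I-1 ? ·: cc|Cc|CC
C/I-2 ? ·: cc|Cc|CC
C/II-1 aff I-1×I-2: Cc
C/II-2 un ·: cc
C/II-3 ? I-1×I-2: cc|Cc|CC
C/II-4 aff I-1×I-2: Cc|CC
C/III-1 ? II-2×II-1: cc|Cc
C/III-2 un II-2×II-1: cc
C/III-3 aff II-2×II-1: Cc
⇒ C over [I-1,I-2,II-1,II-2,II-3,II-4,III-1,III-2,III-3]: 40 consistent
E/I-1 ? ·: ee|Ee
E/I-2 ? ·: ee|Ee
E/II-1 un I-1×I-2: ee
E/II-2 aff ·: Ee|EE
E/II-3 ? I-1×I-2: ee|Ee|EE
E/II-4 ? I-1×I-2: ee|Ee|EE
E/III-1 ? II-2×II-1: ee|Ee
E/III-2 aff II-2×II-1: Ee
E/III-3 ? II-2×II-1: ee|Ee
⇒ E over [I-1,I-2,II-1,II-2,II-3,II-4,III-1,III-2,III-3]: 90 consistent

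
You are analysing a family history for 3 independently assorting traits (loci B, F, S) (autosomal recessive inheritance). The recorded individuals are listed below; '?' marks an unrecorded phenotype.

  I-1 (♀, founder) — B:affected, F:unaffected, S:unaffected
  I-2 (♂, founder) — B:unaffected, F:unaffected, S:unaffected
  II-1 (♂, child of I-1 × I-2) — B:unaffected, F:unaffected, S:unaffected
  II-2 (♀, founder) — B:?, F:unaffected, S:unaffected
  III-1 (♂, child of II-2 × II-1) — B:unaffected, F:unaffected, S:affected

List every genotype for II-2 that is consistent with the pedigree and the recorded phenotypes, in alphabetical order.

II-2 ∈ {BB FF Ss, BB Ff Ss, Bb FF Ss, Bb Ff Ss, bb FF Ss, bb Ff Ss}

B/I-1 aff ·: bb
B/I-2 un ·: BB|Bb
B/II-1 un I-1×I-2: Bb
B/II-2 ? ·: BB|Bb|bb
B/III-1 un II-2×II-1: BB|Bb
⇒ B over [I-1,I-2,II-1,II-2,III-1]: 10 consistent
F/I-1 un ·: FF|Ff
F/I-2 un ·: FF|Ff
F/II-1 un I-1×I-2: FF|Ff
F/II-2 un ·: FF|Ff
F/III-1 un II-2×II-1: FF|Ff
⇒ F over [I-1,I-2,II-1,II-2,III-1]: 24 consistent
S/I-1 un ·: SS|Ss
S/I-2 un ·: SS|Ss
S/II-1 un I-1×I-2: Ss
S/II-2 un ·: Ss
S/III-1 aff II-2×II-1: ss
⇒ S over [I-1,I-2,II-1,II-2,III-1]: 3 consistent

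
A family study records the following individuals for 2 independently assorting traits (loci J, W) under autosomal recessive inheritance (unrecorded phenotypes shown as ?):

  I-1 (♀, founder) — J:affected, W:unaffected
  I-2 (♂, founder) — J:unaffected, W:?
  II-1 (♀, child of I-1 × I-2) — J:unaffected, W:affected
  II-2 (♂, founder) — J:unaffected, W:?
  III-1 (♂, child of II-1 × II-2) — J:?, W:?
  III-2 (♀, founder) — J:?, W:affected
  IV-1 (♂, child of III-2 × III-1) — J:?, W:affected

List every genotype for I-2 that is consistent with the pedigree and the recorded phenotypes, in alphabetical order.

I-2 ∈ {JJ Ww, JJ ww, Jj Ww, Jj ww}

J/I-1 aff ·: jj
J/I-2 un ·: JJ|Jj
J/II-1 un I-1×I-2: Jj
J/II-2 un ·: JJ|Jj
J/III-1 ? II-1×II-2: JJ|Jj|jj
J/III-2 ? ·: JJ|Jj|jj
J/IV-1 ? III-2×III-1: JJ|Jj|jj
⇒ J over [I-1,I-2,II-1,II-2,III-1,III-2,IV-1]: 52 consistent
W/I-1 un ·: Ww
W/I-2 ? ·: Ww|ww
W/II-1 aff I-1×I-2: ww
W/II-2 ? ·: WW|Ww|ww
W/III-1 ? II-1×II-2: Ww|ww
W/III-2 aff ·: ww
W/IV-1 aff III-2×III-1: ww
⇒ W over [I-1,I-2,II-1,II-2,III-1,III-2,IV-1]: 8 consistent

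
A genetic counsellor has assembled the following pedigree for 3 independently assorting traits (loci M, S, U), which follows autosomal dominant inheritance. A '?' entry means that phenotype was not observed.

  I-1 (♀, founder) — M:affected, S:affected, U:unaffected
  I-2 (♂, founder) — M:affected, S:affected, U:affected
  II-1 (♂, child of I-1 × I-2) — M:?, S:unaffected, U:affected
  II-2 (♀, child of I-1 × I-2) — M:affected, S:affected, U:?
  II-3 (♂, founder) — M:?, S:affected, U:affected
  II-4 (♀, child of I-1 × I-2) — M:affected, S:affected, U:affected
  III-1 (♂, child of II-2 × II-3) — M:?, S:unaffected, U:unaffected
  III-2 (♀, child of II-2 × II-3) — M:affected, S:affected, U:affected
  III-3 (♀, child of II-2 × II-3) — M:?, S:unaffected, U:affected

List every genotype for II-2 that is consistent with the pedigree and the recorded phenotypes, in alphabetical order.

M/I-1 aff ·: Mm|MM
M/I-2 aff ·: Mm|MM
M/II-1 ? I-1×I-2: mm|Mm|MM
M/II-2 aff I-1×I-2: Mm|MM
M/II-3 ? ·: mm|Mm|MM
M/II-4 aff I-1×I-2: Mm|MM
M/III-1 ? II-2×II-3: mm|Mm|MM
M/III-2 aff II-2×II-3: Mm|MM
M/III-3 ? II-2×II-3: mm|Mm|MM
⇒ M over [I-1,I-2,II-1,II-2,II-3,II-4,III-1,III-2,III-3]: 570 consistent
S/I-1 aff ·: Ss
S/I-2 aff ·: Ss
S/II-1 un I-1×I-2: ss
S/II-2 aff I-1×I-2: Ss
S/II-3 aff ·: Ss
S/II-4 aff I-1×I-2: Ss|SS
S/III-1 un II-2×II-3: ss
S/III-2 aff II-2×II-3: Ss|SS
S/III-3 un II-2×II-3: ss
⇒ S over [I-1,I-2,II-1,II-2,II-3,II-4,III-1,III-2,III-3]: 4 consistent
U/I-1 un ·: uu
U/I-2 aff ·: Uu|UU
U/II-1 aff I-1×I-2: Uu
U/II-2 ? I-1×I-2: uu|Uu
U/II-3 aff ·: Uu
U/II-4 aff I-1×I-2: Uu
U/III-1 un II-2×II-3: uu
U/III-2 aff II-2×II-3: Uu|UU
U/III-3 aff II-2×II-3: Uu|UU
⇒ U over [I-1,I-2,II-1,II-2,II-3,II-4,III-1,III-2,III-3]: 9 consistent

II-2 ∈ {MM Ss Uu, MM Ss uu, Mm Ss Uu, Mm Ss uu}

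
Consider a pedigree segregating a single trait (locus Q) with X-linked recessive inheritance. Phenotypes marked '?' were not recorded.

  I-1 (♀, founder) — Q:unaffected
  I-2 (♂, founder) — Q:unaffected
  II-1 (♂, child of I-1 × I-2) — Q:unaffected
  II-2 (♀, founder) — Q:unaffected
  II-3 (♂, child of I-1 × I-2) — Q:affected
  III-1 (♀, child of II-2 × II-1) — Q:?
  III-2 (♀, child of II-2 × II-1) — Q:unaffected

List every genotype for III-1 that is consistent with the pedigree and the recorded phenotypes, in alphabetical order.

III-1 ∈ {X^QX^Q, X^QX^q}

Q/I-1 un ·: X^QX^q
Q/I-2 un ·: X^QY
Q/II-1 un I-1×I-2: X^QY
Q/II-2 un ·: X^QX^Q|X^QX^q
Q/II-3 aff I-1×I-2: X^qY
Q/III-1 ? II-2×II-1: X^QX^Q|X^QX^q
Q/III-2 un II-2×II-1: X^QX^Q|X^QX^q
⇒ Q over [I-1,I-2,II-1,II-2,II-3,III-1,III-2]: 5 consistent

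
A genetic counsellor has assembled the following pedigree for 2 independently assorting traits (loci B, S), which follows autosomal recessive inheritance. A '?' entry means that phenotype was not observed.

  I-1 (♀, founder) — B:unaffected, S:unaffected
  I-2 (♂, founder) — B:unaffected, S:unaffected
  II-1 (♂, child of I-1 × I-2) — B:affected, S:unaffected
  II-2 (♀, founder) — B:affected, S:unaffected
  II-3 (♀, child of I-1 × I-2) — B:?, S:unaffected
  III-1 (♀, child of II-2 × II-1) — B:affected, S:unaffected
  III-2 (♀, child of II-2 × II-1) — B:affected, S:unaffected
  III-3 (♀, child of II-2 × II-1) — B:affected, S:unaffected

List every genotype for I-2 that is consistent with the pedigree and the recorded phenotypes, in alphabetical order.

I-2 ∈ {Bb SS, Bb Ss}

B/I-1 un ·: Bb
B/I-2 un ·: Bb
B/II-1 aff I-1×I-2: bb
B/II-2 aff ·: bb
B/II-3 ? I-1×I-2: BB|Bb|bb
B/III-1 aff II-2×II-1: bb
B/III-2 aff II-2×II-1: bb
B/III-3 aff II-2×II-1: bb
⇒ B over [I-1,I-2,II-1,II-2,II-3,III-1,III-2,III-3]: 3 consistent
S/I-1 un ·: SS|Ss
S/I-2 un ·: SS|Ss
S/II-1 un I-1×I-2: SS|Ss
S/II-2 un ·: SS|Ss
S/II-3 un I-1×I-2: SS|Ss
S/III-1 un II-2×II-1: SS|Ss
S/III-2 un II-2×II-1: SS|Ss
S/III-3 un II-2×II-1: SS|Ss
⇒ S over [I-1,I-2,II-1,II-2,II-3,III-1,III-2,III-3]: 159 consistent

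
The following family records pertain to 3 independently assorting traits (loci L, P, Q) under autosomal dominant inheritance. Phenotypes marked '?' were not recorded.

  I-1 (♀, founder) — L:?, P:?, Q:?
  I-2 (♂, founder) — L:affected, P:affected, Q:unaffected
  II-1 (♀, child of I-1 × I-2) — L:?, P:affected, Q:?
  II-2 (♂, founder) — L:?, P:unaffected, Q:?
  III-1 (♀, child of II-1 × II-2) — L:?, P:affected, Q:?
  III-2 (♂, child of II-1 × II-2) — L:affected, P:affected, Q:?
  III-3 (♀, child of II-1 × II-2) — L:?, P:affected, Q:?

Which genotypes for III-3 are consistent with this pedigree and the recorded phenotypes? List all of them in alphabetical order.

L/I-1 ? ·: ll|Ll|LL
L/I-2 aff ·: Ll|LL
L/II-1 ? I-1×I-2: ll|Ll|LL
L/II-2 ? ·: ll|Ll|LL
L/III-1 ? II-1×II-2: ll|Ll|LL
L/III-2 aff II-1×II-2: Ll|LL
L/III-3 ? II-1×II-2: ll|Ll|LL
⇒ L over [I-1,I-2,II-1,II-2,III-1,III-2,III-3]: 200 consistent
P/I-1 ? ·: pp|Pp|PP
P/I-2 aff ·: Pp|PP
P/II-1 aff I-1×I-2: Pp|PP
P/II-2 un ·: pp
P/III-1 aff II-1×II-2: Pp
P/III-2 aff II-1×II-2: Pp
P/III-3 aff II-1×II-2: Pp
⇒ P over [I-1,I-2,II-1,II-2,III-1,III-2,III-3]: 9 consistent
Q/I-1 ? ·: qq|Qq|QQ
Q/I-2 un ·: qq
Q/II-1 ? I-1×I-2: qq|Qq
Q/II-2 ? ·: qq|Qq|QQ
Q/III-1 ? II-1×II-2: qq|Qq|QQ
Q/III-2 ? II-1×II-2: qq|Qq|QQ
Q/III-3 ? II-1×II-2: qq|Qq|QQ
⇒ Q over [I-1,I-2,II-1,II-2,III-1,III-2,III-3]: 106 consistent

III-3 ∈ {LL Pp QQ, LL Pp Qq, LL Pp qq, Ll Pp QQ, Ll Pp Qq, Ll Pp qq, ll Pp QQ, ll Pp Qq, ll Pp qq}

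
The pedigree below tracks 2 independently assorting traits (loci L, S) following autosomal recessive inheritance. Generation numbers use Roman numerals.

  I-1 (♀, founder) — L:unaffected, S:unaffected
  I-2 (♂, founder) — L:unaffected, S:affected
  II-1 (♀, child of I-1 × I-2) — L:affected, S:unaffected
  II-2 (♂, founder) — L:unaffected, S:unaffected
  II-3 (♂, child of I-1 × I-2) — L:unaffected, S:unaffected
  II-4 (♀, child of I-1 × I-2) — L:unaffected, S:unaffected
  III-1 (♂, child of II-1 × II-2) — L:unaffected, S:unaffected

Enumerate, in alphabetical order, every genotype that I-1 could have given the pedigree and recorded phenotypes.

L/I-1 un ·: Ll
L/I-2 un ·: Ll
L/II-1 aff I-1×I-2: ll
L/II-2 un ·: LL|Ll
L/II-3 un I-1×I-2: LL|Ll
L/II-4 un I-1×I-2: LL|Ll
L/III-1 un II-1×II-2: Ll
⇒ L over [I-1,I-2,II-1,II-2,II-3,II-4,III-1]: 8 consistent
S/I-1 un ·: SS|Ss
S/I-2 aff ·: ss
S/II-1 un I-1×I-2: Ss
S/II-2 un ·: SS|Ss
S/II-3 un I-1×I-2: Ss
S/II-4 un I-1×I-2: Ss
S/III-1 un II-1×II-2: SS|Ss
⇒ S over [I-1,I-2,II-1,II-2,II-3,II-4,III-1]: 8 consistent

I-1 ∈ {Ll SS, Ll Ss}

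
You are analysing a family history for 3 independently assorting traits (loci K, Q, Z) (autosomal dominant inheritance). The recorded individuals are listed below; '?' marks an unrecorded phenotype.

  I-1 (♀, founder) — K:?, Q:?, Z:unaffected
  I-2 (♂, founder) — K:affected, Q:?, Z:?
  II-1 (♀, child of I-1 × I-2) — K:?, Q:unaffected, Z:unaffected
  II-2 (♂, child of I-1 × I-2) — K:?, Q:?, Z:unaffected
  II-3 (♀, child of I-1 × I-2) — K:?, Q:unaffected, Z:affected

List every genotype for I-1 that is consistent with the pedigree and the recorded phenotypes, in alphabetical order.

I-1 ∈ {KK Qq zz, KK qq zz, Kk Qq zz, Kk qq zz, kk Qq zz, kk qq zz}

K/I-1 ? ·: kk|Kk|KK
K/I-2 aff ·: Kk|KK
K/II-1 ? I-1×I-2: kk|Kk|KK
K/II-2 ? I-1×I-2: kk|Kk|KK
K/II-3 ? I-1×I-2: kk|Kk|KK
⇒ K over [I-1,I-2,II-1,II-2,II-3]: 53 consistent
Q/I-1 ? ·: qq|Qq
Q/I-2 ? ·: qq|Qq
Q/II-1 un I-1×I-2: qq
Q/II-2 ? I-1×I-2: qq|Qq|QQ
Q/II-3 un I-1×I-2: qq
⇒ Q over [I-1,I-2,II-1,II-2,II-3]: 8 consistent
Z/I-1 un ·: zz
Z/I-2 ? ·: Zz
Z/II-1 un I-1×I-2: zz
Z/II-2 un I-1×I-2: zz
Z/II-3 aff I-1×I-2: Zz
⇒ Z over [I-1,I-2,II-1,II-2,II-3]: 1 consistent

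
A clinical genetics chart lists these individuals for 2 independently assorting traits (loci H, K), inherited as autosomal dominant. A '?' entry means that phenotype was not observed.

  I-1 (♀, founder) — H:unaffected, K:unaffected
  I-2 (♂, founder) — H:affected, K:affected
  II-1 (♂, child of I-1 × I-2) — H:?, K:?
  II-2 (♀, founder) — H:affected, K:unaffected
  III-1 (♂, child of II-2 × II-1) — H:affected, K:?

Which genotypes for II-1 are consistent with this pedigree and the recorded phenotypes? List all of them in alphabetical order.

II-1 ∈ {Hh Kk, Hh kk, hh Kk, hh kk}

H/I-1 un ·: hh
H/I-2 aff ·: Hh|HH
H/II-1 ? I-1×I-2: hh|Hh
H/II-2 aff ·: Hh|HH
H/III-1 aff II-2×II-1: Hh|HH
⇒ H over [I-1,I-2,II-1,II-2,III-1]: 10 consistent
K/I-1 un ·: kk
K/I-2 aff ·: Kk|KK
K/II-1 ? I-1×I-2: kk|Kk
K/II-2 un ·: kk
K/III-1 ? II-2×II-1: kk|Kk
⇒ K over [I-1,I-2,II-1,II-2,III-1]: 5 consistent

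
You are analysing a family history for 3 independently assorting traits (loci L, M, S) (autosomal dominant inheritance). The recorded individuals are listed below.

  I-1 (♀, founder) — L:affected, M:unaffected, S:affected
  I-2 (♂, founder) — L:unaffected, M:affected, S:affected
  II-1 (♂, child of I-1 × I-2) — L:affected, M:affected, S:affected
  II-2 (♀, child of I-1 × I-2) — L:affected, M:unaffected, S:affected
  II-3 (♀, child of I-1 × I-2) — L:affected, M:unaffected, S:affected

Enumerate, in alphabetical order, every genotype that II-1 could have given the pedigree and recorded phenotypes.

II-1 ∈ {Ll Mm SS, Ll Mm Ss}

L/I-1 aff ·: Ll|LL
L/I-2 un ·: ll
L/II-1 aff I-1×I-2: Ll
L/II-2 aff I-1×I-2: Ll
L/II-3 aff I-1×I-2: Ll
⇒ L over [I-1,I-2,II-1,II-2,II-3]: 2 consistent
M/I-1 un ·: mm
M/I-2 aff ·: Mm
M/II-1 aff I-1×I-2: Mm
M/II-2 un I-1×I-2: mm
M/II-3 un I-1×I-2: mm
⇒ M over [I-1,I-2,II-1,II-2,II-3]: 1 consistent
S/I-1 aff ·: Ss|SS
S/I-2 aff ·: Ss|SS
S/II-1 aff I-1×I-2: Ss|SS
S/II-2 aff I-1×I-2: Ss|SS
S/II-3 aff I-1×I-2: Ss|SS
⇒ S over [I-1,I-2,II-1,II-2,II-3]: 25 consistent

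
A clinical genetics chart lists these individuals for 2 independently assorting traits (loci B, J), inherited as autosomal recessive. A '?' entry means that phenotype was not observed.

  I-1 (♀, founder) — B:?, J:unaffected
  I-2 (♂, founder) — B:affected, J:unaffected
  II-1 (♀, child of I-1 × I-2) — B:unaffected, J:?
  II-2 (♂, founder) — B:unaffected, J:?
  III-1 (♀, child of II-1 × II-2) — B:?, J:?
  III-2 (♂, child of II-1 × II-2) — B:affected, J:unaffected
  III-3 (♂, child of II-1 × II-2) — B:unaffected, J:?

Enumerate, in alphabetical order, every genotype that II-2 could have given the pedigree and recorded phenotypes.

II-2 ∈ {Bb JJ, Bb Jj, Bb jj}

B/I-1 ? ·: BB|Bb
B/I-2 aff ·: bb
B/II-1 un I-1×I-2: Bb
B/II-2 un ·: Bb
B/III-1 ? II-1×II-2: BB|Bb|bb
B/III-2 aff II-1×II-2: bb
B/III-3 un II-1×II-2: BB|Bb
⇒ B over [I-1,I-2,II-1,II-2,III-1,III-2,III-3]: 12 consistent
J/I-1 un ·: JJ|Jj
J/I-2 un ·: JJ|Jj
J/II-1 ? I-1×I-2: JJ|Jj|jj
J/II-2 ? ·: JJ|Jj|jj
J/III-1 ? II-1×II-2: JJ|Jj|jj
J/III-2 un II-1×II-2: JJ|Jj
J/III-3 ? II-1×II-2: JJ|Jj|jj
⇒ J over [I-1,I-2,II-1,II-2,III-1,III-2,III-3]: 135 consistent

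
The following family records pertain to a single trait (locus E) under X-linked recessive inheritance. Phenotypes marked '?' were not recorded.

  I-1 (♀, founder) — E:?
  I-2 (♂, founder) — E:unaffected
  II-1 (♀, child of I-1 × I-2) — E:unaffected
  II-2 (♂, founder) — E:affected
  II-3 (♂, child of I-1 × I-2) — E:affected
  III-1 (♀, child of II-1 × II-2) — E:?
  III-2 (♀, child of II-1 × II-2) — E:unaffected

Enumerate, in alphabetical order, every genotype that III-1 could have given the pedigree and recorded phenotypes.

E/I-1 ? ·: X^EX^e|X^eX^e
E/I-2 un ·: X^EY
E/II-1 un I-1×I-2: X^EX^E|X^EX^e
E/II-2 aff ·: X^eY
E/II-3 aff I-1×I-2: X^eY
E/III-1 ? II-1×II-2: X^EX^e|X^eX^e
E/III-2 un II-1×II-2: X^EX^e
⇒ E over [I-1,I-2,II-1,II-2,II-3,III-1,III-2]: 5 consistent

III-1 ∈ {X^EX^e, X^eX^e}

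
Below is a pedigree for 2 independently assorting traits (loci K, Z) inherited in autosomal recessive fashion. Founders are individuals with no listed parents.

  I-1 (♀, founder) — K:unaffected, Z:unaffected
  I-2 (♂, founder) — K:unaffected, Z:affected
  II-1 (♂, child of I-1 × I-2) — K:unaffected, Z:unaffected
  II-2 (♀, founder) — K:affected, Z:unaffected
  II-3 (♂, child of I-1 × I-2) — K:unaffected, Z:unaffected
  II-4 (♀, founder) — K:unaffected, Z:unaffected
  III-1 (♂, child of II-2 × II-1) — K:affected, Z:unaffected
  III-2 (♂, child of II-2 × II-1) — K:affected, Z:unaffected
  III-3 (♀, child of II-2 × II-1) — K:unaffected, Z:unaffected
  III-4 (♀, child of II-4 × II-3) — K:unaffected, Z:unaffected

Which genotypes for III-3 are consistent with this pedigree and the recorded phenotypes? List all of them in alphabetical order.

III-3 ∈ {Kk ZZ, Kk Zz}

K/I-1 un ·: KK|Kk
K/I-2 un ·: KK|Kk
K/II-1 un I-1×I-2: Kk
K/II-2 aff ·: kk
K/II-3 un I-1×I-2: KK|Kk
K/II-4 un ·: KK|Kk
K/III-1 aff II-2×II-1: kk
K/III-2 aff II-2×II-1: kk
K/III-3 un II-2×II-1: Kk
K/III-4 un II-4×II-3: KK|Kk
⇒ K over [I-1,I-2,II-1,II-2,II-3,II-4,III-1,III-2,III-3,III-4]: 21 consistent
Z/I-1 un ·: ZZ|Zz
Z/I-2 aff ·: zz
Z/II-1 un I-1×I-2: Zz
Z/II-2 un ·: ZZ|Zz
Z/II-3 un I-1×I-2: Zz
Z/II-4 un ·: ZZ|Zz
Z/III-1 un II-2×II-1: ZZ|Zz
Z/III-2 un II-2×II-1: ZZ|Zz
Z/III-3 un II-2×II-1: ZZ|Zz
Z/III-4 un II-4×II-3: ZZ|Zz
⇒ Z over [I-1,I-2,II-1,II-2,II-3,II-4,III-1,III-2,III-3,III-4]: 128 consistent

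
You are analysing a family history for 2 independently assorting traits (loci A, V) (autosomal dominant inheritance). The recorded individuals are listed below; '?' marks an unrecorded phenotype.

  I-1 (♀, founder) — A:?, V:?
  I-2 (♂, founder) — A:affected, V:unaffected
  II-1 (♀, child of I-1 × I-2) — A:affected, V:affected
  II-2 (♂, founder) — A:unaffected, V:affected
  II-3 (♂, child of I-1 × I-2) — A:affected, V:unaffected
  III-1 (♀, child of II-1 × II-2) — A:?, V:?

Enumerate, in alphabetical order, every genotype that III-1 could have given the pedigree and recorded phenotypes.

A/I-1 ? ·: aa|Aa|AA
A/I-2 aff ·: Aa|AA
A/II-1 aff I-1×I-2: Aa|AA
A/II-2 un ·: aa
A/II-3 aff I-1×I-2: Aa|AA
A/III-1 ? II-1×II-2: aa|Aa
⇒ A over [I-1,I-2,II-1,II-2,II-3,III-1]: 23 consistent
V/I-1 ? ·: Vv
V/I-2 un ·: vv
V/II-1 aff I-1×I-2: Vv
V/II-2 aff ·: Vv|VV
V/II-3 un I-1×I-2: vv
V/III-1 ? II-1×II-2: vv|Vv|VV
⇒ V over [I-1,I-2,II-1,II-2,II-3,III-1]: 5 consistent

III-1 ∈ {Aa VV, Aa Vv, Aa vv, aa VV, aa Vv, aa vv}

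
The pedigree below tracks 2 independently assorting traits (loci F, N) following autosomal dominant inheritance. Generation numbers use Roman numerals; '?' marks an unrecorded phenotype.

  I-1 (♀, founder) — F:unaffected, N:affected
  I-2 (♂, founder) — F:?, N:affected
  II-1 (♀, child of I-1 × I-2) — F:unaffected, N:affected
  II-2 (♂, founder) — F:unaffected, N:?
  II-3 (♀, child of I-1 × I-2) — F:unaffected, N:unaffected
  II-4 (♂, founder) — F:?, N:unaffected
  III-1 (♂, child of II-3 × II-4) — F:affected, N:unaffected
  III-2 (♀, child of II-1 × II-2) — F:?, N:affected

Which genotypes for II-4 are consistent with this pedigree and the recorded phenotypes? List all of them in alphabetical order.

II-4 ∈ {FF nn, Ff nn}

F/I-1 un ·: ff
F/I-2 ? ·: ff|Ff
F/II-1 un I-1×I-2: ff
F/II-2 un ·: ff
F/II-3 un I-1×I-2: ff
F/II-4 ? ·: Ff|FF
F/III-1 aff II-3×II-4: Ff
F/III-2 ? II-1×II-2: ff
⇒ F over [I-1,I-2,II-1,II-2,II-3,II-4,III-1,III-2]: 4 consistent
N/I-1 aff ·: Nn
N/I-2 aff ·: Nn
N/II-1 aff I-1×I-2: Nn|NN
N/II-2 ? ·: nn|Nn|NN
N/II-3 un I-1×I-2: nn
N/II-4 un ·: nn
N/III-1 un II-3×II-4: nn
N/III-2 aff II-1×II-2: Nn|NN
⇒ N over [I-1,I-2,II-1,II-2,II-3,II-4,III-1,III-2]: 9 consistent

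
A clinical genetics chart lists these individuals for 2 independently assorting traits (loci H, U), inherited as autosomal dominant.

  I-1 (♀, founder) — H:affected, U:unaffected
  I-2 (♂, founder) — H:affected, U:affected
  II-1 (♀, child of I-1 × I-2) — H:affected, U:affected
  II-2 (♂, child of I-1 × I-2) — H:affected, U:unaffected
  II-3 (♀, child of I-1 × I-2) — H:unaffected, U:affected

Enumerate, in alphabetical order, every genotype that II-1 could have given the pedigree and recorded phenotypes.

II-1 ∈ {HH Uu, Hh Uu}

H/I-1 aff ·: Hh
H/I-2 aff ·: Hh
H/II-1 aff I-1×I-2: Hh|HH
H/II-2 aff I-1×I-2: Hh|HH
H/II-3 un I-1×I-2: hh
⇒ H over [I-1,I-2,II-1,II-2,II-3]: 4 consistent
U/I-1 un ·: uu
U/I-2 aff ·: Uu
U/II-1 aff I-1×I-2: Uu
U/II-2 un I-1×I-2: uu
U/II-3 aff I-1×I-2: Uu
⇒ U over [I-1,I-2,II-1,II-2,II-3]: 1 consistent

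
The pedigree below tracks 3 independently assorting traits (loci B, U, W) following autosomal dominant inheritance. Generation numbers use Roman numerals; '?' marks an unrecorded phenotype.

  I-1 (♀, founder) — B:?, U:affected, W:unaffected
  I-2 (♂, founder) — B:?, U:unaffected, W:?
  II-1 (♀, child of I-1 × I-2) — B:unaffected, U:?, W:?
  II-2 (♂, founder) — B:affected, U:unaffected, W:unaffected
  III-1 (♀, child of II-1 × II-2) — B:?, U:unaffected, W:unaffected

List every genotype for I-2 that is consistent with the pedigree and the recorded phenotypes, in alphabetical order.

I-2 ∈ {Bb uu WW, Bb uu Ww, Bb uu ww, bb uu WW, bb uu Ww, bb uu ww}

B/I-1 ? ·: bb|Bb
B/I-2 ? ·: bb|Bb
B/II-1 un I-1×I-2: bb
B/II-2 aff ·: Bb|BB
B/III-1 ? II-1×II-2: bb|Bb
⇒ B over [I-1,I-2,II-1,II-2,III-1]: 12 consistent
U/I-1 aff ·: Uu|UU
U/I-2 un ·: uu
U/II-1 ? I-1×I-2: uu|Uu
U/II-2 un ·: uu
U/III-1 un II-1×II-2: uu
⇒ U over [I-1,I-2,II-1,II-2,III-1]: 3 consistent
W/I-1 un ·: ww
W/I-2 ? ·: ww|Ww|WW
W/II-1 ? I-1×I-2: ww|Ww
W/II-2 un ·: ww
W/III-1 un II-1×II-2: ww
⇒ W over [I-1,I-2,II-1,II-2,III-1]: 4 consistent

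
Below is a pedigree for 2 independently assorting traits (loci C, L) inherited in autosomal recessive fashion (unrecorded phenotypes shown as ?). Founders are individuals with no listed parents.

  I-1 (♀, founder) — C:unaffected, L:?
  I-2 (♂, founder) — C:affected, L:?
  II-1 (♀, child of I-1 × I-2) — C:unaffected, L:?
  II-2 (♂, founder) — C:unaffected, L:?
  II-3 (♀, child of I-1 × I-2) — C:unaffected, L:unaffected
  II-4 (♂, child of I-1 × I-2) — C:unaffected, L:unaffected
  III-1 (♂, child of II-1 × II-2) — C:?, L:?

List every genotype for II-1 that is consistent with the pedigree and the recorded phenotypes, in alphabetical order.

II-1 ∈ {Cc LL, Cc Ll, Cc ll}

C/I-1 un ·: CC|Cc
C/I-2 aff ·: cc
C/II-1 un I-1×I-2: Cc
C/II-2 un ·: CC|Cc
C/II-3 un I-1×I-2: Cc
C/II-4 un I-1×I-2: Cc
C/III-1 ? II-1×II-2: CC|Cc|cc
⇒ C over [I-1,I-2,II-1,II-2,II-3,II-4,III-1]: 10 consistent
L/I-1 ? ·: LL|Ll|ll
L/I-2 ? ·: LL|Ll|ll
L/II-1 ? I-1×I-2: LL|Ll|ll
L/II-2 ? ·: LL|Ll|ll
L/II-3 un I-1×I-2: LL|Ll
L/II-4 un I-1×I-2: LL|Ll
L/III-1 ? II-1×II-2: LL|Ll|ll
⇒ L over [I-1,I-2,II-1,II-2,II-3,II-4,III-1]: 188 consistent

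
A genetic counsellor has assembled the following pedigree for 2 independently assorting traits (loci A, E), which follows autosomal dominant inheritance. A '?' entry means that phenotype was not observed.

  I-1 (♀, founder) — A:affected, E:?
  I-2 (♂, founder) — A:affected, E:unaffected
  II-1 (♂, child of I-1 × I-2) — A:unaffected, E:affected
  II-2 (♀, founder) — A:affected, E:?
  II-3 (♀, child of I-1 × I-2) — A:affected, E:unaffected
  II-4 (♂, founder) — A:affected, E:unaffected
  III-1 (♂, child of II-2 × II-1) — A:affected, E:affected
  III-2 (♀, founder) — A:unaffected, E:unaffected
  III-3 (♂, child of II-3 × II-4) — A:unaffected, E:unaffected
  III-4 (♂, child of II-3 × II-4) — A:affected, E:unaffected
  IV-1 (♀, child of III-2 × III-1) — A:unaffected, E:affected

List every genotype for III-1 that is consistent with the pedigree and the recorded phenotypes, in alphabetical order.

III-1 ∈ {Aa EE, Aa Ee}

A/I-1 aff ·: Aa
A/I-2 aff ·: Aa
A/II-1 un I-1×I-2: aa
A/II-2 aff ·: Aa|AA
A/II-3 aff I-1×I-2: Aa
A/II-4 aff ·: Aa
A/III-1 aff II-2×II-1: Aa
A/III-2 un ·: aa
A/III-3 un II-3×II-4: aa
A/III-4 aff II-3×II-4: Aa|AA
A/IV-1 un III-2×III-1: aa
⇒ A over [I-1,I-2,II-1,II-2,II-3,II-4,III-1,III-2,III-3,III-4,IV-1]: 4 consistent
E/I-1 ? ·: Ee
E/I-2 un ·: ee
E/II-1 aff I-1×I-2: Ee
E/II-2 ? ·: ee|Ee|EE
E/II-3 un I-1×I-2: ee
E/II-4 un ·: ee
E/III-1 aff II-2×II-1: Ee|EE
E/III-2 un ·: ee
E/III-3 un II-3×II-4: ee
E/III-4 un II-3×II-4: ee
E/IV-1 aff III-2×III-1: Ee
⇒ E over [I-1,I-2,II-1,II-2,II-3,II-4,III-1,III-2,III-3,III-4,IV-1]: 5 consistent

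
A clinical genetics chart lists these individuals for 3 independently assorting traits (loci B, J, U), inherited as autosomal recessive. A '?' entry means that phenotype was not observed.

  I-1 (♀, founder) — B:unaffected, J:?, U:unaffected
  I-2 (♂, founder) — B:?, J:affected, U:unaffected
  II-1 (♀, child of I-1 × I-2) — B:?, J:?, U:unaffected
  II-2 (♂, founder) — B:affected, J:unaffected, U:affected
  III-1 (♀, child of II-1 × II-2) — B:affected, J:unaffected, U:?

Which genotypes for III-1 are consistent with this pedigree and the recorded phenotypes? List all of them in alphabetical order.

B/I-1 un ·: BB|Bb
B/I-2 ? ·: BB|Bb|bb
B/II-1 ? I-1×I-2: Bb|bb
B/II-2 aff ·: bb
B/III-1 aff II-1×II-2: bb
⇒ B over [I-1,I-2,II-1,II-2,III-1]: 7 consistent
J/I-1 ? ·: JJ|Jj|jj
J/I-2 aff ·: jj
J/II-1 ? I-1×I-2: Jj|jj
J/II-2 un ·: JJ|Jj
J/III-1 un II-1×II-2: JJ|Jj
⇒ J over [I-1,I-2,II-1,II-2,III-1]: 12 consistent
U/I-1 un ·: UU|Uu
U/I-2 un ·: UU|Uu
U/II-1 un I-1×I-2: UU|Uu
U/II-2 aff ·: uu
U/III-1 ? II-1×II-2: Uu|uu
⇒ U over [I-1,I-2,II-1,II-2,III-1]: 10 consistent

III-1 ∈ {bb JJ Uu, bb JJ uu, bb Jj Uu, bb Jj uu}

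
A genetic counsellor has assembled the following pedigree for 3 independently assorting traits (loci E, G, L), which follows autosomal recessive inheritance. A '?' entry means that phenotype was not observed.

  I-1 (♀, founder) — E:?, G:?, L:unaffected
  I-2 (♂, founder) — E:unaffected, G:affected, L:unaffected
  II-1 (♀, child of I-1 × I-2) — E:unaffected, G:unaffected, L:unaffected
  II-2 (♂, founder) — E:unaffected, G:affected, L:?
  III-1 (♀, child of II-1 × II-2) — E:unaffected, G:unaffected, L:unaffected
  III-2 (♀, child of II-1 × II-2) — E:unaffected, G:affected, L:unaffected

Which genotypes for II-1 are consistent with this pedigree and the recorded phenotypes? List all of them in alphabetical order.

II-1 ∈ {EE Gg LL, EE Gg Ll, Ee Gg LL, Ee Gg Ll}

E/I-1 ? ·: EE|Ee|ee
E/I-2 un ·: EE|Ee
E/II-1 un I-1×I-2: EE|Ee
E/II-2 un ·: EE|Ee
E/III-1 un II-1×II-2: EE|Ee
E/III-2 un II-1×II-2: EE|Ee
⇒ E over [I-1,I-2,II-1,II-2,III-1,III-2]: 60 consistent
G/I-1 ? ·: GG|Gg
G/I-2 aff ·: gg
G/II-1 un I-1×I-2: Gg
G/II-2 aff ·: gg
G/III-1 un II-1×II-2: Gg
G/III-2 aff II-1×II-2: gg
⇒ G over [I-1,I-2,II-1,II-2,III-1,III-2]: 2 consistent
L/I-1 un ·: LL|Ll
L/I-2 un ·: LL|Ll
L/II-1 un I-1×I-2: LL|Ll
L/II-2 ? ·: LL|Ll|ll
L/III-1 un II-1×II-2: LL|Ll
L/III-2 un II-1×II-2: LL|Ll
⇒ L over [I-1,I-2,II-1,II-2,III-1,III-2]: 51 consistent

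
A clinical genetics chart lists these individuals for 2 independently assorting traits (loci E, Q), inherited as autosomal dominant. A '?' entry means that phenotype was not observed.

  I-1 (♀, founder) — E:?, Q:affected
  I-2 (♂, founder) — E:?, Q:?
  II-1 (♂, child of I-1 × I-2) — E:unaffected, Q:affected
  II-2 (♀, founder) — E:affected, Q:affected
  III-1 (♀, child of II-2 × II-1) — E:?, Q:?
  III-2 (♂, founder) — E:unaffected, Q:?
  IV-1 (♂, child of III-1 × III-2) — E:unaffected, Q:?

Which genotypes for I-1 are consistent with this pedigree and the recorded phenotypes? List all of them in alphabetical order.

I-1 ∈ {Ee QQ, Ee Qq, ee QQ, ee Qq}

E/I-1 ? ·: ee|Ee
E/I-2 ? ·: ee|Ee
E/II-1 un I-1×I-2: ee
E/II-2 aff ·: Ee|EE
E/III-1 ? II-2×II-1: ee|Ee
E/III-2 un ·: ee
E/IV-1 un III-1×III-2: ee
⇒ E over [I-1,I-2,II-1,II-2,III-1,III-2,IV-1]: 12 consistent
Q/I-1 aff ·: Qq|QQ
Q/I-2 ? ·: qq|Qq|QQ
Q/II-1 aff I-1×I-2: Qq|QQ
Q/II-2 aff ·: Qq|QQ
Q/III-1 ? II-2×II-1: qq|Qq|QQ
Q/III-2 ? ·: qq|Qq|QQ
Q/IV-1 ? III-1×III-2: qq|Qq|QQ
⇒ Q over [I-1,I-2,II-1,II-2,III-1,III-2,IV-1]: 190 consistent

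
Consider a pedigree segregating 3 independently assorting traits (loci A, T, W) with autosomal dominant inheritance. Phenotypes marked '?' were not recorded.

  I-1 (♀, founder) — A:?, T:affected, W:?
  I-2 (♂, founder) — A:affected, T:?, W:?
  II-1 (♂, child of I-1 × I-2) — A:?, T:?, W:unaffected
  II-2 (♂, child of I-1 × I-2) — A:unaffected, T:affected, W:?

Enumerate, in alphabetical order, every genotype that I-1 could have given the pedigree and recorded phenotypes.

A/I-1 ? ·: aa|Aa
A/I-2 aff ·: Aa
A/II-1 ? I-1×I-2: aa|Aa|AA
A/II-2 un I-1×I-2: aa
⇒ A over [I-1,I-2,II-1,II-2]: 5 consistent
T/I-1 aff ·: Tt|TT
T/I-2 ? ·: tt|Tt|TT
T/II-1 ? I-1×I-2: tt|Tt|TT
T/II-2 aff I-1×I-2: Tt|TT
⇒ T over [I-1,I-2,II-1,II-2]: 18 consistent
W/I-1 ? ·: ww|Ww
W/I-2 ? ·: ww|Ww
W/II-1 un I-1×I-2: ww
W/II-2 ? I-1×I-2: ww|Ww|WW
⇒ W over [I-1,I-2,II-1,II-2]: 8 consistent

I-1 ∈ {Aa TT Ww, Aa TT ww, Aa Tt Ww, Aa Tt ww, aa TT Ww, aa TT ww, aa Tt Ww, aa Tt ww}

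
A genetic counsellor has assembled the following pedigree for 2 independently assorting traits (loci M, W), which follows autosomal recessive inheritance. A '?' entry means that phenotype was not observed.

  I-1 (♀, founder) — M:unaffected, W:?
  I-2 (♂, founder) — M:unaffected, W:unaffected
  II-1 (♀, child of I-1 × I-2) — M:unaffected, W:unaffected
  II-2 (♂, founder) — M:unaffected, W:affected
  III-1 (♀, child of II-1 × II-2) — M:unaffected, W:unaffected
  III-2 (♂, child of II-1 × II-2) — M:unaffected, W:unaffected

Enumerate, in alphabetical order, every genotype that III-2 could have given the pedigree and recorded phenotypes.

M/I-1 un ·: MM|Mm
M/I-2 un ·: MM|Mm
M/II-1 un I-1×I-2: MM|Mm
M/II-2 un ·: MM|Mm
M/III-1 un II-1×II-2: MM|Mm
M/III-2 un II-1×II-2: MM|Mm
⇒ M over [I-1,I-2,II-1,II-2,III-1,III-2]: 44 consistent
W/I-1 ? ·: WW|Ww|ww
W/I-2 un ·: WW|Ww
W/II-1 un I-1×I-2: WW|Ww
W/II-2 aff ·: ww
W/III-1 un II-1×II-2: Ww
W/III-2 un II-1×II-2: Ww
⇒ W over [I-1,I-2,II-1,II-2,III-1,III-2]: 9 consistent

III-2 ∈ {MM Ww, Mm Ww}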